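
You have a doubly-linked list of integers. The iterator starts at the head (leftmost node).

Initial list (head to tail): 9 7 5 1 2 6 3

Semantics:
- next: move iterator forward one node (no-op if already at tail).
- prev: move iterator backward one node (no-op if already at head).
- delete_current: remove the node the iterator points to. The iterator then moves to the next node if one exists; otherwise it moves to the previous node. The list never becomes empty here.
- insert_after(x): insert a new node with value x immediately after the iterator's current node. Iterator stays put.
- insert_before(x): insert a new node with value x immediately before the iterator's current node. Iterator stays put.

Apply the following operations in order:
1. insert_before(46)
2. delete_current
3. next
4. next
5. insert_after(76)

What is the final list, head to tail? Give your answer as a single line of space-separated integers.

Answer: 46 7 5 1 76 2 6 3

Derivation:
After 1 (insert_before(46)): list=[46, 9, 7, 5, 1, 2, 6, 3] cursor@9
After 2 (delete_current): list=[46, 7, 5, 1, 2, 6, 3] cursor@7
After 3 (next): list=[46, 7, 5, 1, 2, 6, 3] cursor@5
After 4 (next): list=[46, 7, 5, 1, 2, 6, 3] cursor@1
After 5 (insert_after(76)): list=[46, 7, 5, 1, 76, 2, 6, 3] cursor@1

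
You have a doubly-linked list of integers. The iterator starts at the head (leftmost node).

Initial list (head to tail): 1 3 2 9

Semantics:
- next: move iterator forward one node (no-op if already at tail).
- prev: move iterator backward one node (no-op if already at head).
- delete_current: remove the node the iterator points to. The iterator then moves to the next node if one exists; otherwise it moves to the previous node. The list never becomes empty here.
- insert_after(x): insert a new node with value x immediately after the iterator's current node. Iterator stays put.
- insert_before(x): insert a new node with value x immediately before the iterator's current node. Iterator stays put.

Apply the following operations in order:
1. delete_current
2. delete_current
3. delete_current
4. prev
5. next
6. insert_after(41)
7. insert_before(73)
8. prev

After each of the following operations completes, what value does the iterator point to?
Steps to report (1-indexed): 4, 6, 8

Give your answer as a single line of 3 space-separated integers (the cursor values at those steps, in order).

After 1 (delete_current): list=[3, 2, 9] cursor@3
After 2 (delete_current): list=[2, 9] cursor@2
After 3 (delete_current): list=[9] cursor@9
After 4 (prev): list=[9] cursor@9
After 5 (next): list=[9] cursor@9
After 6 (insert_after(41)): list=[9, 41] cursor@9
After 7 (insert_before(73)): list=[73, 9, 41] cursor@9
After 8 (prev): list=[73, 9, 41] cursor@73

Answer: 9 9 73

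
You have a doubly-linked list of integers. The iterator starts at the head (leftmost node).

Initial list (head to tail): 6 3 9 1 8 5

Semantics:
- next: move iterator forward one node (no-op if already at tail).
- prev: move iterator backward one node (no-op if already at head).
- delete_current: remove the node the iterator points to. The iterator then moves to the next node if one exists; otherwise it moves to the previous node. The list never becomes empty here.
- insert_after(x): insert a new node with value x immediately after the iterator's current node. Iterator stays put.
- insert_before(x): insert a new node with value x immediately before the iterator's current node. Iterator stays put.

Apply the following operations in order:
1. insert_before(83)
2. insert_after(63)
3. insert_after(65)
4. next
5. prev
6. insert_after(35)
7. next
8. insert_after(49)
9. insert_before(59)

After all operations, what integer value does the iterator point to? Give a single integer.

After 1 (insert_before(83)): list=[83, 6, 3, 9, 1, 8, 5] cursor@6
After 2 (insert_after(63)): list=[83, 6, 63, 3, 9, 1, 8, 5] cursor@6
After 3 (insert_after(65)): list=[83, 6, 65, 63, 3, 9, 1, 8, 5] cursor@6
After 4 (next): list=[83, 6, 65, 63, 3, 9, 1, 8, 5] cursor@65
After 5 (prev): list=[83, 6, 65, 63, 3, 9, 1, 8, 5] cursor@6
After 6 (insert_after(35)): list=[83, 6, 35, 65, 63, 3, 9, 1, 8, 5] cursor@6
After 7 (next): list=[83, 6, 35, 65, 63, 3, 9, 1, 8, 5] cursor@35
After 8 (insert_after(49)): list=[83, 6, 35, 49, 65, 63, 3, 9, 1, 8, 5] cursor@35
After 9 (insert_before(59)): list=[83, 6, 59, 35, 49, 65, 63, 3, 9, 1, 8, 5] cursor@35

Answer: 35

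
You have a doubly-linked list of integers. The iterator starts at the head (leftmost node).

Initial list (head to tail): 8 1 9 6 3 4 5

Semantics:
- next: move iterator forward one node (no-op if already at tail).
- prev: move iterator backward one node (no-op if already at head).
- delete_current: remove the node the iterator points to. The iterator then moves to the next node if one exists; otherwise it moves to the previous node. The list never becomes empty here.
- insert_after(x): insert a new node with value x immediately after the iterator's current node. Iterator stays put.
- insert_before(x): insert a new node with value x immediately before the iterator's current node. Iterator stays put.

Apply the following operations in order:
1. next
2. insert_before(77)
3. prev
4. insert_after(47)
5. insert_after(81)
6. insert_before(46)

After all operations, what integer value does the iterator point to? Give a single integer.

After 1 (next): list=[8, 1, 9, 6, 3, 4, 5] cursor@1
After 2 (insert_before(77)): list=[8, 77, 1, 9, 6, 3, 4, 5] cursor@1
After 3 (prev): list=[8, 77, 1, 9, 6, 3, 4, 5] cursor@77
After 4 (insert_after(47)): list=[8, 77, 47, 1, 9, 6, 3, 4, 5] cursor@77
After 5 (insert_after(81)): list=[8, 77, 81, 47, 1, 9, 6, 3, 4, 5] cursor@77
After 6 (insert_before(46)): list=[8, 46, 77, 81, 47, 1, 9, 6, 3, 4, 5] cursor@77

Answer: 77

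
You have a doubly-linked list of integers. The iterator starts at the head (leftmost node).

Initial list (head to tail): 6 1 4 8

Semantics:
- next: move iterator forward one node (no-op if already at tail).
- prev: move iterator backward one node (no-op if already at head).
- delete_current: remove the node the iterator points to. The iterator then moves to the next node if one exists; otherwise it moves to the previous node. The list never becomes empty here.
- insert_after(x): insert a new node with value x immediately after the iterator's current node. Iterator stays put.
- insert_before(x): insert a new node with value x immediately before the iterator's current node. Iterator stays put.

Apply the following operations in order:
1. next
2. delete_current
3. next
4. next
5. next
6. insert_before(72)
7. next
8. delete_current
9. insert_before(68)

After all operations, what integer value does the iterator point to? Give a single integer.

Answer: 72

Derivation:
After 1 (next): list=[6, 1, 4, 8] cursor@1
After 2 (delete_current): list=[6, 4, 8] cursor@4
After 3 (next): list=[6, 4, 8] cursor@8
After 4 (next): list=[6, 4, 8] cursor@8
After 5 (next): list=[6, 4, 8] cursor@8
After 6 (insert_before(72)): list=[6, 4, 72, 8] cursor@8
After 7 (next): list=[6, 4, 72, 8] cursor@8
After 8 (delete_current): list=[6, 4, 72] cursor@72
After 9 (insert_before(68)): list=[6, 4, 68, 72] cursor@72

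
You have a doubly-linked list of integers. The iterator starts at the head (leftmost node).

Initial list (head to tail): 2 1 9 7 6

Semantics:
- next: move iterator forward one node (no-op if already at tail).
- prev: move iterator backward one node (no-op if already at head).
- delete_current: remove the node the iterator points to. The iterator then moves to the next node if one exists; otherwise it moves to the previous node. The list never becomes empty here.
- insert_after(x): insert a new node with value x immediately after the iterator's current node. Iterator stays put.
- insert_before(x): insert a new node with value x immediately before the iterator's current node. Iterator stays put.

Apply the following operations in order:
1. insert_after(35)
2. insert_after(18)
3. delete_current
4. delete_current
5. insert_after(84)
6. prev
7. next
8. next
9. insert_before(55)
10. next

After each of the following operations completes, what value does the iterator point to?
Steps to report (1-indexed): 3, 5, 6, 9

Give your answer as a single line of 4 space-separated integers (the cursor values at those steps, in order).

After 1 (insert_after(35)): list=[2, 35, 1, 9, 7, 6] cursor@2
After 2 (insert_after(18)): list=[2, 18, 35, 1, 9, 7, 6] cursor@2
After 3 (delete_current): list=[18, 35, 1, 9, 7, 6] cursor@18
After 4 (delete_current): list=[35, 1, 9, 7, 6] cursor@35
After 5 (insert_after(84)): list=[35, 84, 1, 9, 7, 6] cursor@35
After 6 (prev): list=[35, 84, 1, 9, 7, 6] cursor@35
After 7 (next): list=[35, 84, 1, 9, 7, 6] cursor@84
After 8 (next): list=[35, 84, 1, 9, 7, 6] cursor@1
After 9 (insert_before(55)): list=[35, 84, 55, 1, 9, 7, 6] cursor@1
After 10 (next): list=[35, 84, 55, 1, 9, 7, 6] cursor@9

Answer: 18 35 35 1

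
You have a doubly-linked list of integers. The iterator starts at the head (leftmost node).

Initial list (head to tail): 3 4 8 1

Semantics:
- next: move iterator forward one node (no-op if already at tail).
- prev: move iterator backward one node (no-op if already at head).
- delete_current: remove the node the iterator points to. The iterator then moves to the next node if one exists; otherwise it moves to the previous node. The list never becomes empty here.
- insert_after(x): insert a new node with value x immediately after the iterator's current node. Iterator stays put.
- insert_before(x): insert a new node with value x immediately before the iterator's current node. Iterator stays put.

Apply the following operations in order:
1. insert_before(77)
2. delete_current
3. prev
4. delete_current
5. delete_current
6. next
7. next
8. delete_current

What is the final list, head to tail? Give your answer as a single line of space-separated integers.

Answer: 8

Derivation:
After 1 (insert_before(77)): list=[77, 3, 4, 8, 1] cursor@3
After 2 (delete_current): list=[77, 4, 8, 1] cursor@4
After 3 (prev): list=[77, 4, 8, 1] cursor@77
After 4 (delete_current): list=[4, 8, 1] cursor@4
After 5 (delete_current): list=[8, 1] cursor@8
After 6 (next): list=[8, 1] cursor@1
After 7 (next): list=[8, 1] cursor@1
After 8 (delete_current): list=[8] cursor@8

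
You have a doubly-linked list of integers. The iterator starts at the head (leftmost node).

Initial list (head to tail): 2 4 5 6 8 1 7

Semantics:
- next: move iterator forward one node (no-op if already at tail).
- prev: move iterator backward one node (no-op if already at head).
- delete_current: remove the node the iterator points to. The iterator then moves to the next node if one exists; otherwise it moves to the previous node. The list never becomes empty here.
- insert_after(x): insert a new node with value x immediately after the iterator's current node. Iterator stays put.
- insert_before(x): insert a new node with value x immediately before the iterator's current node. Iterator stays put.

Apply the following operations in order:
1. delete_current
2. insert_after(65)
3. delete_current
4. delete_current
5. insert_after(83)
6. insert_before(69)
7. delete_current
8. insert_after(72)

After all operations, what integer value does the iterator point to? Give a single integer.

Answer: 83

Derivation:
After 1 (delete_current): list=[4, 5, 6, 8, 1, 7] cursor@4
After 2 (insert_after(65)): list=[4, 65, 5, 6, 8, 1, 7] cursor@4
After 3 (delete_current): list=[65, 5, 6, 8, 1, 7] cursor@65
After 4 (delete_current): list=[5, 6, 8, 1, 7] cursor@5
After 5 (insert_after(83)): list=[5, 83, 6, 8, 1, 7] cursor@5
After 6 (insert_before(69)): list=[69, 5, 83, 6, 8, 1, 7] cursor@5
After 7 (delete_current): list=[69, 83, 6, 8, 1, 7] cursor@83
After 8 (insert_after(72)): list=[69, 83, 72, 6, 8, 1, 7] cursor@83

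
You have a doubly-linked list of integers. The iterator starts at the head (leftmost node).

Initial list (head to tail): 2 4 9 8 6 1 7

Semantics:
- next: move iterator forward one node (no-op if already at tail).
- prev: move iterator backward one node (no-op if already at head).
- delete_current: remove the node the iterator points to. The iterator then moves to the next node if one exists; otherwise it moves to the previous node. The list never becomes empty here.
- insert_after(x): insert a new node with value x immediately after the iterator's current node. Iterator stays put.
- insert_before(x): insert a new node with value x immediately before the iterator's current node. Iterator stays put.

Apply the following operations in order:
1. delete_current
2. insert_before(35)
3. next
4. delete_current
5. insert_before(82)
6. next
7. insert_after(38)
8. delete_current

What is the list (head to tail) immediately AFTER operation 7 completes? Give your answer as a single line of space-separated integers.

Answer: 35 4 82 8 6 38 1 7

Derivation:
After 1 (delete_current): list=[4, 9, 8, 6, 1, 7] cursor@4
After 2 (insert_before(35)): list=[35, 4, 9, 8, 6, 1, 7] cursor@4
After 3 (next): list=[35, 4, 9, 8, 6, 1, 7] cursor@9
After 4 (delete_current): list=[35, 4, 8, 6, 1, 7] cursor@8
After 5 (insert_before(82)): list=[35, 4, 82, 8, 6, 1, 7] cursor@8
After 6 (next): list=[35, 4, 82, 8, 6, 1, 7] cursor@6
After 7 (insert_after(38)): list=[35, 4, 82, 8, 6, 38, 1, 7] cursor@6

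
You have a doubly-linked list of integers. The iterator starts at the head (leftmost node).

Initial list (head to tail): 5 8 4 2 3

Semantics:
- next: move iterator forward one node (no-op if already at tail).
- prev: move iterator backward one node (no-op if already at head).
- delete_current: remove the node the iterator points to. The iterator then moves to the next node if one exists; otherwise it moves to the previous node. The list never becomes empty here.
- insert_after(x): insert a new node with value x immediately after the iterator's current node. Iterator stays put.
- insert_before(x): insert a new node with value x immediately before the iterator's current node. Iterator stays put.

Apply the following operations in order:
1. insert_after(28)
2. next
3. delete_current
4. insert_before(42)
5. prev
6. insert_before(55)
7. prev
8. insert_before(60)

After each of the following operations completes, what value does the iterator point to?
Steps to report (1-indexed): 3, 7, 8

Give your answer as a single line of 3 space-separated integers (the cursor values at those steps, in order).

Answer: 8 55 55

Derivation:
After 1 (insert_after(28)): list=[5, 28, 8, 4, 2, 3] cursor@5
After 2 (next): list=[5, 28, 8, 4, 2, 3] cursor@28
After 3 (delete_current): list=[5, 8, 4, 2, 3] cursor@8
After 4 (insert_before(42)): list=[5, 42, 8, 4, 2, 3] cursor@8
After 5 (prev): list=[5, 42, 8, 4, 2, 3] cursor@42
After 6 (insert_before(55)): list=[5, 55, 42, 8, 4, 2, 3] cursor@42
After 7 (prev): list=[5, 55, 42, 8, 4, 2, 3] cursor@55
After 8 (insert_before(60)): list=[5, 60, 55, 42, 8, 4, 2, 3] cursor@55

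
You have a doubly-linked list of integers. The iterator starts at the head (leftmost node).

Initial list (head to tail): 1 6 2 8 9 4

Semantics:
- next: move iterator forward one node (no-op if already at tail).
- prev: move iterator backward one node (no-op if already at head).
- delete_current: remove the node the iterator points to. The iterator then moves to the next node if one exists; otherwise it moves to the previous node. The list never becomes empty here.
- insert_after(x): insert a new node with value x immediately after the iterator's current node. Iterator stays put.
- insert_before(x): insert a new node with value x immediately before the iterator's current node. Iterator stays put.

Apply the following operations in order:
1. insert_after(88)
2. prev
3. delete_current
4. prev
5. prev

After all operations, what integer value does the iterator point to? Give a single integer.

After 1 (insert_after(88)): list=[1, 88, 6, 2, 8, 9, 4] cursor@1
After 2 (prev): list=[1, 88, 6, 2, 8, 9, 4] cursor@1
After 3 (delete_current): list=[88, 6, 2, 8, 9, 4] cursor@88
After 4 (prev): list=[88, 6, 2, 8, 9, 4] cursor@88
After 5 (prev): list=[88, 6, 2, 8, 9, 4] cursor@88

Answer: 88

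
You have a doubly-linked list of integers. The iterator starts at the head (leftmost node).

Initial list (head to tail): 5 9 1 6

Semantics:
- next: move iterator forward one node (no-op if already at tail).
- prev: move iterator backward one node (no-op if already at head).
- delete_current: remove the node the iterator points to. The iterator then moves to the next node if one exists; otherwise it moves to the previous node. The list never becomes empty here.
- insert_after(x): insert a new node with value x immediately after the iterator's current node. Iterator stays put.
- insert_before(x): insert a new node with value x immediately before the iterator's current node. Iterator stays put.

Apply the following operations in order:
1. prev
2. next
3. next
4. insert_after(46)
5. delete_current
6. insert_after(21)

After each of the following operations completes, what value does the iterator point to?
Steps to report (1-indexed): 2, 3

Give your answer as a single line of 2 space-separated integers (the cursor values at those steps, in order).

Answer: 9 1

Derivation:
After 1 (prev): list=[5, 9, 1, 6] cursor@5
After 2 (next): list=[5, 9, 1, 6] cursor@9
After 3 (next): list=[5, 9, 1, 6] cursor@1
After 4 (insert_after(46)): list=[5, 9, 1, 46, 6] cursor@1
After 5 (delete_current): list=[5, 9, 46, 6] cursor@46
After 6 (insert_after(21)): list=[5, 9, 46, 21, 6] cursor@46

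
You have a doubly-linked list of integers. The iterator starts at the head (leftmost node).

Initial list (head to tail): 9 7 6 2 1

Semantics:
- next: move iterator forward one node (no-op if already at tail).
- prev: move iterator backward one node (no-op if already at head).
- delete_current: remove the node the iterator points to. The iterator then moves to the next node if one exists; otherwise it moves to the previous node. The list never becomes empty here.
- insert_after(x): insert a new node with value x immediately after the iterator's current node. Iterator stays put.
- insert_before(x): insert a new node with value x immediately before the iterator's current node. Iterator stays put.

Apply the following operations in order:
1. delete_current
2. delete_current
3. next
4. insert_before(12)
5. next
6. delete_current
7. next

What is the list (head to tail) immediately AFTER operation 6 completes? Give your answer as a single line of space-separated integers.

After 1 (delete_current): list=[7, 6, 2, 1] cursor@7
After 2 (delete_current): list=[6, 2, 1] cursor@6
After 3 (next): list=[6, 2, 1] cursor@2
After 4 (insert_before(12)): list=[6, 12, 2, 1] cursor@2
After 5 (next): list=[6, 12, 2, 1] cursor@1
After 6 (delete_current): list=[6, 12, 2] cursor@2

Answer: 6 12 2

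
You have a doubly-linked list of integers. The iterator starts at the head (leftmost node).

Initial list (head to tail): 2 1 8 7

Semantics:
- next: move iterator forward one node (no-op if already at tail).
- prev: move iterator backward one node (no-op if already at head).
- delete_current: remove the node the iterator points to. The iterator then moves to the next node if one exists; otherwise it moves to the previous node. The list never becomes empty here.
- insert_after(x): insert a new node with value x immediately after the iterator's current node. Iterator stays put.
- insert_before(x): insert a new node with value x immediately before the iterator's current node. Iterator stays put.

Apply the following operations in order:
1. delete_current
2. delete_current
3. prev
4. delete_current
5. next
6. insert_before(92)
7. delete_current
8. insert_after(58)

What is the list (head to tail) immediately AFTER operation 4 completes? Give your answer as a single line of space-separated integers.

Answer: 7

Derivation:
After 1 (delete_current): list=[1, 8, 7] cursor@1
After 2 (delete_current): list=[8, 7] cursor@8
After 3 (prev): list=[8, 7] cursor@8
After 4 (delete_current): list=[7] cursor@7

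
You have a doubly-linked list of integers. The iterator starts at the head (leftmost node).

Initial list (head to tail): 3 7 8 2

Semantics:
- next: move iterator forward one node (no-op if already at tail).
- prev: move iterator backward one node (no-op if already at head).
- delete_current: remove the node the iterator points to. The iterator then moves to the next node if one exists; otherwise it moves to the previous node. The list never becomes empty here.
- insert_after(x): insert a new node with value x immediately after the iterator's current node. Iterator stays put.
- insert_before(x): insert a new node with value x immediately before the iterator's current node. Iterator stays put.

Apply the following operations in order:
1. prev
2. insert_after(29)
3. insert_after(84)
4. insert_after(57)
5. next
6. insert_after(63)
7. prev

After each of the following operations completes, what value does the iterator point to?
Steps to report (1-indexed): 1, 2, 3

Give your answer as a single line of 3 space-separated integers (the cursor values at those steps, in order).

After 1 (prev): list=[3, 7, 8, 2] cursor@3
After 2 (insert_after(29)): list=[3, 29, 7, 8, 2] cursor@3
After 3 (insert_after(84)): list=[3, 84, 29, 7, 8, 2] cursor@3
After 4 (insert_after(57)): list=[3, 57, 84, 29, 7, 8, 2] cursor@3
After 5 (next): list=[3, 57, 84, 29, 7, 8, 2] cursor@57
After 6 (insert_after(63)): list=[3, 57, 63, 84, 29, 7, 8, 2] cursor@57
After 7 (prev): list=[3, 57, 63, 84, 29, 7, 8, 2] cursor@3

Answer: 3 3 3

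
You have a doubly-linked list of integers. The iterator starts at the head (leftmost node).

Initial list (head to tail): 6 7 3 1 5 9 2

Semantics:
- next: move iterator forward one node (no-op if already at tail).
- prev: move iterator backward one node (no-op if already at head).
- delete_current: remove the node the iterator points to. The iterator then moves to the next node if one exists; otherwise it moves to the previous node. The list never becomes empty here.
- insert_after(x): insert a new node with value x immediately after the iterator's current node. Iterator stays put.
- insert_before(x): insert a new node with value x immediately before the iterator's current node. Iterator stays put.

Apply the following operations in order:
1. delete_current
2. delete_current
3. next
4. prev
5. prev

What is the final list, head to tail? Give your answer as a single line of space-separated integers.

After 1 (delete_current): list=[7, 3, 1, 5, 9, 2] cursor@7
After 2 (delete_current): list=[3, 1, 5, 9, 2] cursor@3
After 3 (next): list=[3, 1, 5, 9, 2] cursor@1
After 4 (prev): list=[3, 1, 5, 9, 2] cursor@3
After 5 (prev): list=[3, 1, 5, 9, 2] cursor@3

Answer: 3 1 5 9 2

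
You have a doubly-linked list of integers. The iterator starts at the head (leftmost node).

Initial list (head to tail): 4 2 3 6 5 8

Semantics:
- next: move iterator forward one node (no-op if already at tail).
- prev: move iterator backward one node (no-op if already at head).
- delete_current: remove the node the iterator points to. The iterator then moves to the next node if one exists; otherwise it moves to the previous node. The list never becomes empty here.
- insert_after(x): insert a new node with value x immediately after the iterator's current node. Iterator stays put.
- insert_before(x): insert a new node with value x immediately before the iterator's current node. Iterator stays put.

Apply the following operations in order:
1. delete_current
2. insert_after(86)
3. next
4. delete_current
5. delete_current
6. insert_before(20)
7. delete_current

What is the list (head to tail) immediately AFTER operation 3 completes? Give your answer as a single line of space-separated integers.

Answer: 2 86 3 6 5 8

Derivation:
After 1 (delete_current): list=[2, 3, 6, 5, 8] cursor@2
After 2 (insert_after(86)): list=[2, 86, 3, 6, 5, 8] cursor@2
After 3 (next): list=[2, 86, 3, 6, 5, 8] cursor@86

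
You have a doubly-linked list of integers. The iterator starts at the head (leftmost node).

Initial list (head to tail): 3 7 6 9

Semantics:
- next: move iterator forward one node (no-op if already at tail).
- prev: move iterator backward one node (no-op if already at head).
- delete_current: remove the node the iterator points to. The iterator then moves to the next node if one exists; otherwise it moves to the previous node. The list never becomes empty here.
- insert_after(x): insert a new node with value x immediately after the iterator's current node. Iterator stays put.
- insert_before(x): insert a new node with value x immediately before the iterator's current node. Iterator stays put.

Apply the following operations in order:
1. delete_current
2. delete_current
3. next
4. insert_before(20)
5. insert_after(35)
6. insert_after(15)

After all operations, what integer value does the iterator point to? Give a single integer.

Answer: 9

Derivation:
After 1 (delete_current): list=[7, 6, 9] cursor@7
After 2 (delete_current): list=[6, 9] cursor@6
After 3 (next): list=[6, 9] cursor@9
After 4 (insert_before(20)): list=[6, 20, 9] cursor@9
After 5 (insert_after(35)): list=[6, 20, 9, 35] cursor@9
After 6 (insert_after(15)): list=[6, 20, 9, 15, 35] cursor@9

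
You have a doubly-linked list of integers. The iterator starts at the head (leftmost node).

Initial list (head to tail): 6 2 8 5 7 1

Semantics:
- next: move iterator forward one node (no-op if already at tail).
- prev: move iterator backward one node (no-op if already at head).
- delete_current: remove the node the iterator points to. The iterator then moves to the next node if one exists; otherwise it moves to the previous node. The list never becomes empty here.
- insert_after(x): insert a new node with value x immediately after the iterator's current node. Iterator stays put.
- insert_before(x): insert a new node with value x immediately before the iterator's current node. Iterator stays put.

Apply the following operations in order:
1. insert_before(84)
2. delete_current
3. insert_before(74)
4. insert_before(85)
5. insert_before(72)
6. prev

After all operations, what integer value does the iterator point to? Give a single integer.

After 1 (insert_before(84)): list=[84, 6, 2, 8, 5, 7, 1] cursor@6
After 2 (delete_current): list=[84, 2, 8, 5, 7, 1] cursor@2
After 3 (insert_before(74)): list=[84, 74, 2, 8, 5, 7, 1] cursor@2
After 4 (insert_before(85)): list=[84, 74, 85, 2, 8, 5, 7, 1] cursor@2
After 5 (insert_before(72)): list=[84, 74, 85, 72, 2, 8, 5, 7, 1] cursor@2
After 6 (prev): list=[84, 74, 85, 72, 2, 8, 5, 7, 1] cursor@72

Answer: 72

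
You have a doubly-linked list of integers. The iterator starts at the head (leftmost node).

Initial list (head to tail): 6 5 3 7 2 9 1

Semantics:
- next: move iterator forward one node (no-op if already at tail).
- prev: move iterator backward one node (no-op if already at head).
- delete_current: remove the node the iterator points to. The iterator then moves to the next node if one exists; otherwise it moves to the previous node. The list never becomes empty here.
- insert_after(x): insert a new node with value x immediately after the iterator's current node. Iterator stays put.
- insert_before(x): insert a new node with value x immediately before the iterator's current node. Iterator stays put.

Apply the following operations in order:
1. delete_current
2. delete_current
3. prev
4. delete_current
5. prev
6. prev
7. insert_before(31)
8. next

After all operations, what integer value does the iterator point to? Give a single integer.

Answer: 2

Derivation:
After 1 (delete_current): list=[5, 3, 7, 2, 9, 1] cursor@5
After 2 (delete_current): list=[3, 7, 2, 9, 1] cursor@3
After 3 (prev): list=[3, 7, 2, 9, 1] cursor@3
After 4 (delete_current): list=[7, 2, 9, 1] cursor@7
After 5 (prev): list=[7, 2, 9, 1] cursor@7
After 6 (prev): list=[7, 2, 9, 1] cursor@7
After 7 (insert_before(31)): list=[31, 7, 2, 9, 1] cursor@7
After 8 (next): list=[31, 7, 2, 9, 1] cursor@2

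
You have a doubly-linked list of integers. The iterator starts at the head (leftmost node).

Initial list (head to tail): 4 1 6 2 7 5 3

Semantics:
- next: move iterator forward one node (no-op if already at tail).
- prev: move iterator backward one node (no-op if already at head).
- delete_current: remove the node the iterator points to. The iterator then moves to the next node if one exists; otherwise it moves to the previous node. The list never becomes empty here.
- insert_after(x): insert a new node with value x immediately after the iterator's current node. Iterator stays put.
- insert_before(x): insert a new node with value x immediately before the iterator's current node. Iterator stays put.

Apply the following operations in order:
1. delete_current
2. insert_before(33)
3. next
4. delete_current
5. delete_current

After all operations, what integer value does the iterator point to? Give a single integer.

Answer: 7

Derivation:
After 1 (delete_current): list=[1, 6, 2, 7, 5, 3] cursor@1
After 2 (insert_before(33)): list=[33, 1, 6, 2, 7, 5, 3] cursor@1
After 3 (next): list=[33, 1, 6, 2, 7, 5, 3] cursor@6
After 4 (delete_current): list=[33, 1, 2, 7, 5, 3] cursor@2
After 5 (delete_current): list=[33, 1, 7, 5, 3] cursor@7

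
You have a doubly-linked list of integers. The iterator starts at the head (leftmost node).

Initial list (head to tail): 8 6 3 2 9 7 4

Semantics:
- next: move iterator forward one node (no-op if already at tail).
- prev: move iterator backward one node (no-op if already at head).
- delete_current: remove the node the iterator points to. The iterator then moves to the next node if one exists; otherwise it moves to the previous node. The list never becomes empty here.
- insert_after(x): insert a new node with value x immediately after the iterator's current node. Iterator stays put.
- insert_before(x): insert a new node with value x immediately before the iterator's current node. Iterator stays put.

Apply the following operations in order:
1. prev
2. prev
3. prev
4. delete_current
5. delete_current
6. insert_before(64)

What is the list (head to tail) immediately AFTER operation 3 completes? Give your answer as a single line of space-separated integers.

Answer: 8 6 3 2 9 7 4

Derivation:
After 1 (prev): list=[8, 6, 3, 2, 9, 7, 4] cursor@8
After 2 (prev): list=[8, 6, 3, 2, 9, 7, 4] cursor@8
After 3 (prev): list=[8, 6, 3, 2, 9, 7, 4] cursor@8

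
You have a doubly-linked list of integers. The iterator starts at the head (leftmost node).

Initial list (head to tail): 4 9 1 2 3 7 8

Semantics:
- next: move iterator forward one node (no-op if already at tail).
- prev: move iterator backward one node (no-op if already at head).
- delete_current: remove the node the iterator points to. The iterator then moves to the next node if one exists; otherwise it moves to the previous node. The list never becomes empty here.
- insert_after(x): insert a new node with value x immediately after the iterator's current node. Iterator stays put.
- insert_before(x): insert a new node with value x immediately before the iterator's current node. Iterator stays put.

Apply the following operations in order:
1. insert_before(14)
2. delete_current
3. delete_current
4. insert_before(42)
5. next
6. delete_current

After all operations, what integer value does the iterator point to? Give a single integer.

After 1 (insert_before(14)): list=[14, 4, 9, 1, 2, 3, 7, 8] cursor@4
After 2 (delete_current): list=[14, 9, 1, 2, 3, 7, 8] cursor@9
After 3 (delete_current): list=[14, 1, 2, 3, 7, 8] cursor@1
After 4 (insert_before(42)): list=[14, 42, 1, 2, 3, 7, 8] cursor@1
After 5 (next): list=[14, 42, 1, 2, 3, 7, 8] cursor@2
After 6 (delete_current): list=[14, 42, 1, 3, 7, 8] cursor@3

Answer: 3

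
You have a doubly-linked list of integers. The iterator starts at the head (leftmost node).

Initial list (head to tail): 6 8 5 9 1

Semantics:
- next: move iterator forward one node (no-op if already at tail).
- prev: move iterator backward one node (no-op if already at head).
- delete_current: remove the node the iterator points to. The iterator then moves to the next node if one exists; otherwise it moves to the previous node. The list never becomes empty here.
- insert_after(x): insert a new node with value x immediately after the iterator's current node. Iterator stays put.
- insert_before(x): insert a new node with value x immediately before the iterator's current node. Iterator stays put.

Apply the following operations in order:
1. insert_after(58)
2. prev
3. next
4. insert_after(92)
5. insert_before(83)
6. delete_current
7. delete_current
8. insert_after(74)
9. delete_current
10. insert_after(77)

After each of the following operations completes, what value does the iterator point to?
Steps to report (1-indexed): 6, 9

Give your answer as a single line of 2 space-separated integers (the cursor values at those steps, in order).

After 1 (insert_after(58)): list=[6, 58, 8, 5, 9, 1] cursor@6
After 2 (prev): list=[6, 58, 8, 5, 9, 1] cursor@6
After 3 (next): list=[6, 58, 8, 5, 9, 1] cursor@58
After 4 (insert_after(92)): list=[6, 58, 92, 8, 5, 9, 1] cursor@58
After 5 (insert_before(83)): list=[6, 83, 58, 92, 8, 5, 9, 1] cursor@58
After 6 (delete_current): list=[6, 83, 92, 8, 5, 9, 1] cursor@92
After 7 (delete_current): list=[6, 83, 8, 5, 9, 1] cursor@8
After 8 (insert_after(74)): list=[6, 83, 8, 74, 5, 9, 1] cursor@8
After 9 (delete_current): list=[6, 83, 74, 5, 9, 1] cursor@74
After 10 (insert_after(77)): list=[6, 83, 74, 77, 5, 9, 1] cursor@74

Answer: 92 74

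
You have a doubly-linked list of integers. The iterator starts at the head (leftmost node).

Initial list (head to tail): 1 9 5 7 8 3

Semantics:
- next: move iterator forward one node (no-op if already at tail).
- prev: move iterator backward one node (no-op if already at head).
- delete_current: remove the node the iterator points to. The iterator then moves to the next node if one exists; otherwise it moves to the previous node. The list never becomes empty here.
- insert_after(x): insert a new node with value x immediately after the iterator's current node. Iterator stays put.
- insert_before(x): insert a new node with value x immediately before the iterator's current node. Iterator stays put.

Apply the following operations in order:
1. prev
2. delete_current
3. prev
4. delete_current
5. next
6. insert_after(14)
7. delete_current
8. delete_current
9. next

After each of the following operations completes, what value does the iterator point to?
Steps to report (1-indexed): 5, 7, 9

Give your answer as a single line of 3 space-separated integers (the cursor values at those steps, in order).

Answer: 7 14 3

Derivation:
After 1 (prev): list=[1, 9, 5, 7, 8, 3] cursor@1
After 2 (delete_current): list=[9, 5, 7, 8, 3] cursor@9
After 3 (prev): list=[9, 5, 7, 8, 3] cursor@9
After 4 (delete_current): list=[5, 7, 8, 3] cursor@5
After 5 (next): list=[5, 7, 8, 3] cursor@7
After 6 (insert_after(14)): list=[5, 7, 14, 8, 3] cursor@7
After 7 (delete_current): list=[5, 14, 8, 3] cursor@14
After 8 (delete_current): list=[5, 8, 3] cursor@8
After 9 (next): list=[5, 8, 3] cursor@3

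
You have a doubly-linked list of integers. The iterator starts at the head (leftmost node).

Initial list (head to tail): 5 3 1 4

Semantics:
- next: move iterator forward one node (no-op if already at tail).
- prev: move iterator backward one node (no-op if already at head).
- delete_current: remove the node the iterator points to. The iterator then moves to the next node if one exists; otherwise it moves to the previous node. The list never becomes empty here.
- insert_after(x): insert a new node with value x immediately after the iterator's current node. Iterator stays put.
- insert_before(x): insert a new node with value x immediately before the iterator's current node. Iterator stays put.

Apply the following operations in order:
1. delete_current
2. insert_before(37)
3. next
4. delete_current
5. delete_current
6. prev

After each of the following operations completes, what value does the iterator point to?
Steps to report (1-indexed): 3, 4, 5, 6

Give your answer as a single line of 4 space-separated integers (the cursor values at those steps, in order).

After 1 (delete_current): list=[3, 1, 4] cursor@3
After 2 (insert_before(37)): list=[37, 3, 1, 4] cursor@3
After 3 (next): list=[37, 3, 1, 4] cursor@1
After 4 (delete_current): list=[37, 3, 4] cursor@4
After 5 (delete_current): list=[37, 3] cursor@3
After 6 (prev): list=[37, 3] cursor@37

Answer: 1 4 3 37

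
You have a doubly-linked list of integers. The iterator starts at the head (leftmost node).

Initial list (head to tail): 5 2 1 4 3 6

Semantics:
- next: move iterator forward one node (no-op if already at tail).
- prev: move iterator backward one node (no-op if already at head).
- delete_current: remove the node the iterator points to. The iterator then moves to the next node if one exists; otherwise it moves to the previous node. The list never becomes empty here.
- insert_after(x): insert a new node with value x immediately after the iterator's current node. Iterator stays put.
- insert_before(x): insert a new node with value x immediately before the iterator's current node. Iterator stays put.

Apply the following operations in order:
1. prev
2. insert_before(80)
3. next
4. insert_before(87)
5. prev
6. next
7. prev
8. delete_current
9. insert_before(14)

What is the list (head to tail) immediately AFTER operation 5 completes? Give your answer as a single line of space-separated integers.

Answer: 80 5 87 2 1 4 3 6

Derivation:
After 1 (prev): list=[5, 2, 1, 4, 3, 6] cursor@5
After 2 (insert_before(80)): list=[80, 5, 2, 1, 4, 3, 6] cursor@5
After 3 (next): list=[80, 5, 2, 1, 4, 3, 6] cursor@2
After 4 (insert_before(87)): list=[80, 5, 87, 2, 1, 4, 3, 6] cursor@2
After 5 (prev): list=[80, 5, 87, 2, 1, 4, 3, 6] cursor@87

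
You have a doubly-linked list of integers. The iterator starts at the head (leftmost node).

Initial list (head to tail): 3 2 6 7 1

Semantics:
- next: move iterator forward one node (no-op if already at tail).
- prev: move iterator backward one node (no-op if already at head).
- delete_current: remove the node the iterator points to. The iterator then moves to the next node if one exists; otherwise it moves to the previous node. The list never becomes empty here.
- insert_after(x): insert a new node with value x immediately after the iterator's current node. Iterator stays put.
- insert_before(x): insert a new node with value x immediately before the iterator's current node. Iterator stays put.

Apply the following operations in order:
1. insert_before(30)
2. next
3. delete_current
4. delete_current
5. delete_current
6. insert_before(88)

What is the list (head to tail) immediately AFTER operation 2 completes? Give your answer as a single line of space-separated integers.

After 1 (insert_before(30)): list=[30, 3, 2, 6, 7, 1] cursor@3
After 2 (next): list=[30, 3, 2, 6, 7, 1] cursor@2

Answer: 30 3 2 6 7 1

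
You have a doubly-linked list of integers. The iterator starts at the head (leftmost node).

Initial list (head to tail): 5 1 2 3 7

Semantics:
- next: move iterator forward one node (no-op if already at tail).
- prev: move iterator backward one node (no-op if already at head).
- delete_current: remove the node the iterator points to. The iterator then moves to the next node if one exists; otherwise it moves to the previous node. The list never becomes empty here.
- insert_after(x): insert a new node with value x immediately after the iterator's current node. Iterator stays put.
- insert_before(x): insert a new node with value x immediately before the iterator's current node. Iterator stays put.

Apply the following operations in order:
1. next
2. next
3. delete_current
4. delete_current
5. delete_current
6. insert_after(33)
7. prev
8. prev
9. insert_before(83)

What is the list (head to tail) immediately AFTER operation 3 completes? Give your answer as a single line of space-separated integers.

After 1 (next): list=[5, 1, 2, 3, 7] cursor@1
After 2 (next): list=[5, 1, 2, 3, 7] cursor@2
After 3 (delete_current): list=[5, 1, 3, 7] cursor@3

Answer: 5 1 3 7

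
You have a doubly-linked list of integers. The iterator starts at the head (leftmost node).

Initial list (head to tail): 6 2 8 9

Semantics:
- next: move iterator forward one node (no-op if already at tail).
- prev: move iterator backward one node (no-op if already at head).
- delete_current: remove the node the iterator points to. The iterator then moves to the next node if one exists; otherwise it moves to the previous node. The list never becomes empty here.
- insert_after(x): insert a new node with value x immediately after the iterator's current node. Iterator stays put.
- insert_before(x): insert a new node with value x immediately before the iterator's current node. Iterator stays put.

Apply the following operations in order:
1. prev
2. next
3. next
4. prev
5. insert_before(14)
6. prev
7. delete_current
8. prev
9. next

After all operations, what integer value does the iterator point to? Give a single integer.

Answer: 2

Derivation:
After 1 (prev): list=[6, 2, 8, 9] cursor@6
After 2 (next): list=[6, 2, 8, 9] cursor@2
After 3 (next): list=[6, 2, 8, 9] cursor@8
After 4 (prev): list=[6, 2, 8, 9] cursor@2
After 5 (insert_before(14)): list=[6, 14, 2, 8, 9] cursor@2
After 6 (prev): list=[6, 14, 2, 8, 9] cursor@14
After 7 (delete_current): list=[6, 2, 8, 9] cursor@2
After 8 (prev): list=[6, 2, 8, 9] cursor@6
After 9 (next): list=[6, 2, 8, 9] cursor@2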